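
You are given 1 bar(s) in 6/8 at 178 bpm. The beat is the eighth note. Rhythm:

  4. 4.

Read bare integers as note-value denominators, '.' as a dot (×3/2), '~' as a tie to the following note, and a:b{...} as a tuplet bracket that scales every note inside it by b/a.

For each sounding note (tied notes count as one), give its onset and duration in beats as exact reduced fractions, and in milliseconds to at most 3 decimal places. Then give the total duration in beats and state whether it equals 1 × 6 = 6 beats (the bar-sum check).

1) 0.0ms=0b +1011.236ms=3b
2) 1011.236ms=3b +1011.236ms=3b
Σ=6b of 6 (178bpm 6/8) — PASS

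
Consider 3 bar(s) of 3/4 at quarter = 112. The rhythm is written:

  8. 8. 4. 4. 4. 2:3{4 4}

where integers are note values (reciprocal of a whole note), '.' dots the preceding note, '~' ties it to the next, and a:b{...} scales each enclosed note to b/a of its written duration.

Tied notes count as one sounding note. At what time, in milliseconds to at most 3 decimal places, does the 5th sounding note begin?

1. 0.0ms @ 0 + 401.786ms (3/4)
2. 401.786ms @ 3/4 + 401.786ms (3/4)
3. 803.571ms @ 3/2 + 803.571ms (3/2)
4. 1607.143ms @ 3 + 803.571ms (3/2)
5. 2410.714ms @ 9/2 + 803.571ms (3/2)
6. 3214.286ms @ 6 + 803.571ms (3/2)
7. 4017.857ms @ 15/2 + 803.571ms (3/2)

note 5 onset = 9/2b = 2410.714ms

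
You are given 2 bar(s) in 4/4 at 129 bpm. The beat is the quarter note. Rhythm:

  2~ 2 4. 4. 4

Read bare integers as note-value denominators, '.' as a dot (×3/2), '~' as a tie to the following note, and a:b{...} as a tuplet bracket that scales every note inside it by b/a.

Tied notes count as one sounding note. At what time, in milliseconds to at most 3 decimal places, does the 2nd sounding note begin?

note 2 onset = 4b = 1860.465ms

1. 0.0ms @ 0 + 1860.465ms (4)
2. 1860.465ms @ 4 + 697.674ms (3/2)
3. 2558.14ms @ 11/2 + 697.674ms (3/2)
4. 3255.814ms @ 7 + 465.116ms (1)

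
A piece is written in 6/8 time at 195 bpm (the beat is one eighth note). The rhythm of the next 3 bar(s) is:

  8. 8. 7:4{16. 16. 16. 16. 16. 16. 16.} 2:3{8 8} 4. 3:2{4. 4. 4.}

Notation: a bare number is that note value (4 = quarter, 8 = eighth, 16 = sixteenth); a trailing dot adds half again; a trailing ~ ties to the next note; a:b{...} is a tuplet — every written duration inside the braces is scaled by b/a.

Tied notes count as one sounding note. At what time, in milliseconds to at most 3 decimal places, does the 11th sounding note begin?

note 11 onset = 15/2b = 2307.692ms

1. 0.0ms @ 0 + 461.538ms (3/2)
2. 461.538ms @ 3/2 + 461.538ms (3/2)
3. 923.077ms @ 3 + 131.868ms (3/7)
4. 1054.945ms @ 24/7 + 131.868ms (3/7)
5. 1186.813ms @ 27/7 + 131.868ms (3/7)
6. 1318.681ms @ 30/7 + 131.868ms (3/7)
7. 1450.549ms @ 33/7 + 131.868ms (3/7)
8. 1582.418ms @ 36/7 + 131.868ms (3/7)
9. 1714.286ms @ 39/7 + 131.868ms (3/7)
10. 1846.154ms @ 6 + 461.538ms (3/2)
11. 2307.692ms @ 15/2 + 461.538ms (3/2)
12. 2769.231ms @ 9 + 923.077ms (3)
13. 3692.308ms @ 12 + 615.385ms (2)
14. 4307.692ms @ 14 + 615.385ms (2)
15. 4923.077ms @ 16 + 615.385ms (2)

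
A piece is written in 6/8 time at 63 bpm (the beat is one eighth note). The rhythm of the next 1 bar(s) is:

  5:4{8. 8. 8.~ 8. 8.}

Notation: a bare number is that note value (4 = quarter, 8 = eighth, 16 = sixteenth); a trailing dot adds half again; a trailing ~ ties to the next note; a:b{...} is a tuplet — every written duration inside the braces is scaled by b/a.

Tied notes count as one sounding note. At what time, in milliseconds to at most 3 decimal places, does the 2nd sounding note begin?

1. 0.0ms @ 0 + 1142.857ms (6/5)
2. 1142.857ms @ 6/5 + 1142.857ms (6/5)
3. 2285.714ms @ 12/5 + 2285.714ms (12/5)
4. 4571.429ms @ 24/5 + 1142.857ms (6/5)

note 2 onset = 6/5b = 1142.857ms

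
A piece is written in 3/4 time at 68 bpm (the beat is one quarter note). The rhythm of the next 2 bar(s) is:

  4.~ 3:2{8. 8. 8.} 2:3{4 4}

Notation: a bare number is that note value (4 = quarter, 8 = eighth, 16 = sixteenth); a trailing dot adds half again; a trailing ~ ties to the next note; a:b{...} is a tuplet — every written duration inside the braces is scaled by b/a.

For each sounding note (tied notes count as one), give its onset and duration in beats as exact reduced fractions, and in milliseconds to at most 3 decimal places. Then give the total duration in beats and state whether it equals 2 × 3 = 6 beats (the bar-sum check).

1) 0.0ms=0b +1764.706ms=2b
2) 1764.706ms=2b +441.176ms=1/2b
3) 2205.882ms=5/2b +441.176ms=1/2b
4) 2647.059ms=3b +1323.529ms=3/2b
5) 3970.588ms=9/2b +1323.529ms=3/2b
Σ=6b of 6 (68bpm 3/4) — PASS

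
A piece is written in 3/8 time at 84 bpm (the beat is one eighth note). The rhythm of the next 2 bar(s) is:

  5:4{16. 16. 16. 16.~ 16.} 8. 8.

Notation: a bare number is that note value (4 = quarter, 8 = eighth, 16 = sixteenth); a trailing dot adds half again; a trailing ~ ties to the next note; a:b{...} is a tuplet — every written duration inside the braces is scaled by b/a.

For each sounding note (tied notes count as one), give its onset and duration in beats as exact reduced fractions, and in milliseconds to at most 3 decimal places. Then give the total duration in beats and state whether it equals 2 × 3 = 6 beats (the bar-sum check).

1) 0.0ms=0b +428.571ms=3/5b
2) 428.571ms=3/5b +428.571ms=3/5b
3) 857.143ms=6/5b +428.571ms=3/5b
4) 1285.714ms=9/5b +857.143ms=6/5b
5) 2142.857ms=3b +1071.429ms=3/2b
6) 3214.286ms=9/2b +1071.429ms=3/2b
Σ=6b of 6 (84bpm 3/8) — PASS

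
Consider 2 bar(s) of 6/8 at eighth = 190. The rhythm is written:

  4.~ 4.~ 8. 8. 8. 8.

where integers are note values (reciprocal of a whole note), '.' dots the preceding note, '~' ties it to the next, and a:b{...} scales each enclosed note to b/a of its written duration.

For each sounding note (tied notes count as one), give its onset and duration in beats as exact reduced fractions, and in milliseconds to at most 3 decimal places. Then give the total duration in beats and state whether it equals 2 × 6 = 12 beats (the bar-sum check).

1) 0.0ms=0b +2368.421ms=15/2b
2) 2368.421ms=15/2b +473.684ms=3/2b
3) 2842.105ms=9b +473.684ms=3/2b
4) 3315.789ms=21/2b +473.684ms=3/2b
Σ=12b of 12 (190bpm 6/8) — PASS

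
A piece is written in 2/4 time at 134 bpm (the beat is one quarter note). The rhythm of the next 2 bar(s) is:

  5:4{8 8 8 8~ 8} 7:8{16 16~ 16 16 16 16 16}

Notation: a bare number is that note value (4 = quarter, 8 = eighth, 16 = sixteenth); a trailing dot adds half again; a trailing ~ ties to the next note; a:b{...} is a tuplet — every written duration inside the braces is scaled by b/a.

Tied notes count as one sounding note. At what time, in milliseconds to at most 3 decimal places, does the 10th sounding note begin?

1. 0.0ms @ 0 + 179.104ms (2/5)
2. 179.104ms @ 2/5 + 179.104ms (2/5)
3. 358.209ms @ 4/5 + 179.104ms (2/5)
4. 537.313ms @ 6/5 + 358.209ms (4/5)
5. 895.522ms @ 2 + 127.932ms (2/7)
6. 1023.454ms @ 16/7 + 255.864ms (4/7)
7. 1279.318ms @ 20/7 + 127.932ms (2/7)
8. 1407.249ms @ 22/7 + 127.932ms (2/7)
9. 1535.181ms @ 24/7 + 127.932ms (2/7)
10. 1663.113ms @ 26/7 + 127.932ms (2/7)

note 10 onset = 26/7b = 1663.113ms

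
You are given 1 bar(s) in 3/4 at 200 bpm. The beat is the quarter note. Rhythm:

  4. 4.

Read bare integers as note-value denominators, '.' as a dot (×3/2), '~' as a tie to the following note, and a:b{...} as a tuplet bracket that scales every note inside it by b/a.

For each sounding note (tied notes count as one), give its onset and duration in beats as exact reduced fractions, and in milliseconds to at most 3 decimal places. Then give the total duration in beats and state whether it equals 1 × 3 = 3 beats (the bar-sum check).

1) 0.0ms=0b +450.0ms=3/2b
2) 450.0ms=3/2b +450.0ms=3/2b
Σ=3b of 3 (200bpm 3/4) — PASS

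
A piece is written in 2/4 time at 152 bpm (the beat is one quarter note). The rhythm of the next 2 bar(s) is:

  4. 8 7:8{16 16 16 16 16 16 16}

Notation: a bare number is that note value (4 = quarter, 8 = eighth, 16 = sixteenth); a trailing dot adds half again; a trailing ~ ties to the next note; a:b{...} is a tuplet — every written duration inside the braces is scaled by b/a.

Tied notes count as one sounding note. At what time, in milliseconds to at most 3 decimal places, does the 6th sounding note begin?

1. 0.0ms @ 0 + 592.105ms (3/2)
2. 592.105ms @ 3/2 + 197.368ms (1/2)
3. 789.474ms @ 2 + 112.782ms (2/7)
4. 902.256ms @ 16/7 + 112.782ms (2/7)
5. 1015.038ms @ 18/7 + 112.782ms (2/7)
6. 1127.82ms @ 20/7 + 112.782ms (2/7)
7. 1240.602ms @ 22/7 + 112.782ms (2/7)
8. 1353.383ms @ 24/7 + 112.782ms (2/7)
9. 1466.165ms @ 26/7 + 112.782ms (2/7)

note 6 onset = 20/7b = 1127.82ms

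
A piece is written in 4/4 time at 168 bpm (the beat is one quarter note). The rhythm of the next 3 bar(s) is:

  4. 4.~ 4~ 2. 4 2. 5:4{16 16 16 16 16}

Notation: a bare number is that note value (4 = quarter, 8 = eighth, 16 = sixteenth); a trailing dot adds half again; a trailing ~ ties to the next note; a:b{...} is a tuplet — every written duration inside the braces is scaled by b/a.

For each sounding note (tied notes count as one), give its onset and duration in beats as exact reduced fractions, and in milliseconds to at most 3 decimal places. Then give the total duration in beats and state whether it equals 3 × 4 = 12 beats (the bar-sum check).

1) 0.0ms=0b +535.714ms=3/2b
2) 535.714ms=3/2b +1964.286ms=11/2b
3) 2500.0ms=7b +357.143ms=1b
4) 2857.143ms=8b +1071.429ms=3b
5) 3928.571ms=11b +71.429ms=1/5b
6) 4000.0ms=56/5b +71.429ms=1/5b
7) 4071.429ms=57/5b +71.429ms=1/5b
8) 4142.857ms=58/5b +71.429ms=1/5b
9) 4214.286ms=59/5b +71.429ms=1/5b
Σ=12b of 12 (168bpm 4/4) — PASS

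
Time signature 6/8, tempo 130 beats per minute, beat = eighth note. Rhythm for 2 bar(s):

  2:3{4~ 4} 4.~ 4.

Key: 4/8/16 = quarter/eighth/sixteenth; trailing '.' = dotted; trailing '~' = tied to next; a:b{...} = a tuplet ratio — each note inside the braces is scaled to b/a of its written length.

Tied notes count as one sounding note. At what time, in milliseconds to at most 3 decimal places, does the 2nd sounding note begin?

note 2 onset = 6b = 2769.231ms

1. 0.0ms @ 0 + 2769.231ms (6)
2. 2769.231ms @ 6 + 2769.231ms (6)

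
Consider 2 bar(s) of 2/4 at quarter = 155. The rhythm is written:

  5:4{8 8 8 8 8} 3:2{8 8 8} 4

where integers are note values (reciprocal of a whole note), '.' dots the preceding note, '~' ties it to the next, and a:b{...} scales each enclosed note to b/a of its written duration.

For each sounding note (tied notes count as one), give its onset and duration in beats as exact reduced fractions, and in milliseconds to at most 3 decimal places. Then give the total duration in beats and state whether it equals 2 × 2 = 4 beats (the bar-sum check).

1) 0.0ms=0b +154.839ms=2/5b
2) 154.839ms=2/5b +154.839ms=2/5b
3) 309.677ms=4/5b +154.839ms=2/5b
4) 464.516ms=6/5b +154.839ms=2/5b
5) 619.355ms=8/5b +154.839ms=2/5b
6) 774.194ms=2b +129.032ms=1/3b
7) 903.226ms=7/3b +129.032ms=1/3b
8) 1032.258ms=8/3b +129.032ms=1/3b
9) 1161.29ms=3b +387.097ms=1b
Σ=4b of 4 (155bpm 2/4) — PASS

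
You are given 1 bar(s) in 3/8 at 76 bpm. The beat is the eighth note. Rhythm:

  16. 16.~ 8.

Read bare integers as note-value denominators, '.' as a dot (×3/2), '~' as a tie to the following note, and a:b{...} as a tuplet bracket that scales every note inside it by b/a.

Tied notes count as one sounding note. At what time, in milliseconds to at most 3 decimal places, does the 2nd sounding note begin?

1. 0.0ms @ 0 + 592.105ms (3/4)
2. 592.105ms @ 3/4 + 1776.316ms (9/4)

note 2 onset = 3/4b = 592.105ms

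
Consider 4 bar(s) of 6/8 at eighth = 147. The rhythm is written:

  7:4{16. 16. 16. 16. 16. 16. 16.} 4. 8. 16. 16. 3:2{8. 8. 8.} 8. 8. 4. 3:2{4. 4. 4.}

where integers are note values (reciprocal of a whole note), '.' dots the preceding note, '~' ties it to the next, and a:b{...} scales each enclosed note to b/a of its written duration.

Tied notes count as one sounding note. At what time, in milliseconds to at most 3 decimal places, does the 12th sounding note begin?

note 12 onset = 9b = 3673.469ms

1. 0.0ms @ 0 + 174.927ms (3/7)
2. 174.927ms @ 3/7 + 174.927ms (3/7)
3. 349.854ms @ 6/7 + 174.927ms (3/7)
4. 524.781ms @ 9/7 + 174.927ms (3/7)
5. 699.708ms @ 12/7 + 174.927ms (3/7)
6. 874.636ms @ 15/7 + 174.927ms (3/7)
7. 1049.563ms @ 18/7 + 174.927ms (3/7)
8. 1224.49ms @ 3 + 1224.49ms (3)
9. 2448.98ms @ 6 + 612.245ms (3/2)
10. 3061.224ms @ 15/2 + 306.122ms (3/4)
11. 3367.347ms @ 33/4 + 306.122ms (3/4)
12. 3673.469ms @ 9 + 408.163ms (1)
13. 4081.633ms @ 10 + 408.163ms (1)
14. 4489.796ms @ 11 + 408.163ms (1)
15. 4897.959ms @ 12 + 612.245ms (3/2)
16. 5510.204ms @ 27/2 + 612.245ms (3/2)
17. 6122.449ms @ 15 + 1224.49ms (3)
18. 7346.939ms @ 18 + 816.327ms (2)
19. 8163.265ms @ 20 + 816.327ms (2)
20. 8979.592ms @ 22 + 816.327ms (2)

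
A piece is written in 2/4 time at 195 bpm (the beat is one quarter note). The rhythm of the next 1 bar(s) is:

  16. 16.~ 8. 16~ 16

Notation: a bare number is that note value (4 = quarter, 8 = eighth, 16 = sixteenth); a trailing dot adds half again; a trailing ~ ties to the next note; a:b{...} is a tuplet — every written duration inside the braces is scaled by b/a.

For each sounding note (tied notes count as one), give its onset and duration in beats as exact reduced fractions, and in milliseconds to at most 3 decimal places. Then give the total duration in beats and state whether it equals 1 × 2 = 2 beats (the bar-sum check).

1) 0.0ms=0b +115.385ms=3/8b
2) 115.385ms=3/8b +346.154ms=9/8b
3) 461.538ms=3/2b +153.846ms=1/2b
Σ=2b of 2 (195bpm 2/4) — PASS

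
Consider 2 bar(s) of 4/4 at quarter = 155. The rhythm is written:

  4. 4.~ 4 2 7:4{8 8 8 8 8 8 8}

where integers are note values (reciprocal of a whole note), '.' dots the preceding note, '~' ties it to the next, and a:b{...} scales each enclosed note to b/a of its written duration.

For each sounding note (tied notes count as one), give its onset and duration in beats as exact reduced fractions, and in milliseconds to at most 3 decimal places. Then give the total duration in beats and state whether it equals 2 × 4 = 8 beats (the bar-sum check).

1) 0.0ms=0b +580.645ms=3/2b
2) 580.645ms=3/2b +967.742ms=5/2b
3) 1548.387ms=4b +774.194ms=2b
4) 2322.581ms=6b +110.599ms=2/7b
5) 2433.18ms=44/7b +110.599ms=2/7b
6) 2543.779ms=46/7b +110.599ms=2/7b
7) 2654.378ms=48/7b +110.599ms=2/7b
8) 2764.977ms=50/7b +110.599ms=2/7b
9) 2875.576ms=52/7b +110.599ms=2/7b
10) 2986.175ms=54/7b +110.599ms=2/7b
Σ=8b of 8 (155bpm 4/4) — PASS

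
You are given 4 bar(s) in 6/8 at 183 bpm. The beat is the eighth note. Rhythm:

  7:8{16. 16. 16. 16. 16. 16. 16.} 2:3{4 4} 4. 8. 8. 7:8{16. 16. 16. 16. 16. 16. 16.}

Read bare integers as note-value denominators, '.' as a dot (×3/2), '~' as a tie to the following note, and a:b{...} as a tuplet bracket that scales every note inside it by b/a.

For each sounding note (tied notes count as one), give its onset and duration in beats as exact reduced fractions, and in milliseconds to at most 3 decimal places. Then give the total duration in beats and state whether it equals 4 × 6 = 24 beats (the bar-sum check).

1) 0.0ms=0b +281.03ms=6/7b
2) 281.03ms=6/7b +281.03ms=6/7b
3) 562.061ms=12/7b +281.03ms=6/7b
4) 843.091ms=18/7b +281.03ms=6/7b
5) 1124.122ms=24/7b +281.03ms=6/7b
6) 1405.152ms=30/7b +281.03ms=6/7b
7) 1686.183ms=36/7b +281.03ms=6/7b
8) 1967.213ms=6b +983.607ms=3b
9) 2950.82ms=9b +983.607ms=3b
10) 3934.426ms=12b +983.607ms=3b
11) 4918.033ms=15b +491.803ms=3/2b
12) 5409.836ms=33/2b +491.803ms=3/2b
13) 5901.639ms=18b +281.03ms=6/7b
14) 6182.67ms=132/7b +281.03ms=6/7b
15) 6463.7ms=138/7b +281.03ms=6/7b
16) 6744.731ms=144/7b +281.03ms=6/7b
17) 7025.761ms=150/7b +281.03ms=6/7b
18) 7306.792ms=156/7b +281.03ms=6/7b
19) 7587.822ms=162/7b +281.03ms=6/7b
Σ=24b of 24 (183bpm 6/8) — PASS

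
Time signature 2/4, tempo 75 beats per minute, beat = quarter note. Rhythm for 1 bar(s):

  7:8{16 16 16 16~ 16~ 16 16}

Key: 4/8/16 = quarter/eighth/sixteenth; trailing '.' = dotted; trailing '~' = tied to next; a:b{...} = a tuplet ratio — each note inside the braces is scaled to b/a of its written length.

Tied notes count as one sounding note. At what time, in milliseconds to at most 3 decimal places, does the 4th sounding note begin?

1. 0.0ms @ 0 + 228.571ms (2/7)
2. 228.571ms @ 2/7 + 228.571ms (2/7)
3. 457.143ms @ 4/7 + 228.571ms (2/7)
4. 685.714ms @ 6/7 + 685.714ms (6/7)
5. 1371.429ms @ 12/7 + 228.571ms (2/7)

note 4 onset = 6/7b = 685.714ms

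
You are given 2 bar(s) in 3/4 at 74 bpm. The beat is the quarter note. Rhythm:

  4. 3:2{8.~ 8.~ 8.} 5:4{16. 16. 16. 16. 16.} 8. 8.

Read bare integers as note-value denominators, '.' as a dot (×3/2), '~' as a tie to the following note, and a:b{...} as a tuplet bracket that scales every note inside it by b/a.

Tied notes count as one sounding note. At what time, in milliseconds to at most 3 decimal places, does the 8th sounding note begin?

1. 0.0ms @ 0 + 1216.216ms (3/2)
2. 1216.216ms @ 3/2 + 1216.216ms (3/2)
3. 2432.432ms @ 3 + 243.243ms (3/10)
4. 2675.676ms @ 33/10 + 243.243ms (3/10)
5. 2918.919ms @ 18/5 + 243.243ms (3/10)
6. 3162.162ms @ 39/10 + 243.243ms (3/10)
7. 3405.405ms @ 21/5 + 243.243ms (3/10)
8. 3648.649ms @ 9/2 + 608.108ms (3/4)
9. 4256.757ms @ 21/4 + 608.108ms (3/4)

note 8 onset = 9/2b = 3648.649ms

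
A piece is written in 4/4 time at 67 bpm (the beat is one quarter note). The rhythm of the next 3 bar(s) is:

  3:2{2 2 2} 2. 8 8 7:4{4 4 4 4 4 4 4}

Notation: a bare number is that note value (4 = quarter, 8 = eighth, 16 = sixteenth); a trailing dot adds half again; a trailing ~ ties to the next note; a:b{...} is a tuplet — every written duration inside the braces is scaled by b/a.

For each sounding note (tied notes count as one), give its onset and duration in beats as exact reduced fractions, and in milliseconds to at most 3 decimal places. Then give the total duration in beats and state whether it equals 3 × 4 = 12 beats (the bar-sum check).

1) 0.0ms=0b +1194.03ms=4/3b
2) 1194.03ms=4/3b +1194.03ms=4/3b
3) 2388.06ms=8/3b +1194.03ms=4/3b
4) 3582.09ms=4b +2686.567ms=3b
5) 6268.657ms=7b +447.761ms=1/2b
6) 6716.418ms=15/2b +447.761ms=1/2b
7) 7164.179ms=8b +511.727ms=4/7b
8) 7675.906ms=60/7b +511.727ms=4/7b
9) 8187.633ms=64/7b +511.727ms=4/7b
10) 8699.36ms=68/7b +511.727ms=4/7b
11) 9211.087ms=72/7b +511.727ms=4/7b
12) 9722.814ms=76/7b +511.727ms=4/7b
13) 10234.542ms=80/7b +511.727ms=4/7b
Σ=12b of 12 (67bpm 4/4) — PASS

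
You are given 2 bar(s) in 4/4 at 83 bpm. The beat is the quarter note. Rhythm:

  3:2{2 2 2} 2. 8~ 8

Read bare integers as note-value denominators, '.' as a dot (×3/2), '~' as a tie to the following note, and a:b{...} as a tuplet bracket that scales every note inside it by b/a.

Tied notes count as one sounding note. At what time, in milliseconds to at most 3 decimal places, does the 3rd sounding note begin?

1. 0.0ms @ 0 + 963.855ms (4/3)
2. 963.855ms @ 4/3 + 963.855ms (4/3)
3. 1927.711ms @ 8/3 + 963.855ms (4/3)
4. 2891.566ms @ 4 + 2168.675ms (3)
5. 5060.241ms @ 7 + 722.892ms (1)

note 3 onset = 8/3b = 1927.711ms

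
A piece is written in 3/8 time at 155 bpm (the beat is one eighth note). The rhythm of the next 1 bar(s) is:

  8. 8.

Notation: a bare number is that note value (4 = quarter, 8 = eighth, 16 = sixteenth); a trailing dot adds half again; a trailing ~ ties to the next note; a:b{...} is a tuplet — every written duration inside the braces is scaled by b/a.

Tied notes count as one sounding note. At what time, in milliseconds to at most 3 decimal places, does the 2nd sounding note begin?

1. 0.0ms @ 0 + 580.645ms (3/2)
2. 580.645ms @ 3/2 + 580.645ms (3/2)

note 2 onset = 3/2b = 580.645ms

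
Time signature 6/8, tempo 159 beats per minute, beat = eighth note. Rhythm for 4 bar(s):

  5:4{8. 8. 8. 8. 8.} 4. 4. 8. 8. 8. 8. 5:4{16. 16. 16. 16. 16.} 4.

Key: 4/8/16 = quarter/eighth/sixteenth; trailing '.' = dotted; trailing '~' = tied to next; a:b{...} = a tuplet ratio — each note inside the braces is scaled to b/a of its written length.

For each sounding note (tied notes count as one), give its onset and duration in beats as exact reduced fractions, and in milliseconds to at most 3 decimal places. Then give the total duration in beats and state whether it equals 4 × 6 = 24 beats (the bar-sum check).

1) 0.0ms=0b +452.83ms=6/5b
2) 452.83ms=6/5b +452.83ms=6/5b
3) 905.66ms=12/5b +452.83ms=6/5b
4) 1358.491ms=18/5b +452.83ms=6/5b
5) 1811.321ms=24/5b +452.83ms=6/5b
6) 2264.151ms=6b +1132.075ms=3b
7) 3396.226ms=9b +1132.075ms=3b
8) 4528.302ms=12b +566.038ms=3/2b
9) 5094.34ms=27/2b +566.038ms=3/2b
10) 5660.377ms=15b +566.038ms=3/2b
11) 6226.415ms=33/2b +566.038ms=3/2b
12) 6792.453ms=18b +226.415ms=3/5b
13) 7018.868ms=93/5b +226.415ms=3/5b
14) 7245.283ms=96/5b +226.415ms=3/5b
15) 7471.698ms=99/5b +226.415ms=3/5b
16) 7698.113ms=102/5b +226.415ms=3/5b
17) 7924.528ms=21b +1132.075ms=3b
Σ=24b of 24 (159bpm 6/8) — PASS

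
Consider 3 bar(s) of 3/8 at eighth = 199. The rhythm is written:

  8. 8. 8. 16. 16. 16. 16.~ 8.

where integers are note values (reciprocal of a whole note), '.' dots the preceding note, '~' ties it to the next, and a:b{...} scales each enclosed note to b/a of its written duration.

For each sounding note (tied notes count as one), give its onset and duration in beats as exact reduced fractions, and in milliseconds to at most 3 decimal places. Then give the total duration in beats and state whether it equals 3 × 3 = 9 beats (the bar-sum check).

1) 0.0ms=0b +452.261ms=3/2b
2) 452.261ms=3/2b +452.261ms=3/2b
3) 904.523ms=3b +452.261ms=3/2b
4) 1356.784ms=9/2b +226.131ms=3/4b
5) 1582.915ms=21/4b +226.131ms=3/4b
6) 1809.045ms=6b +226.131ms=3/4b
7) 2035.176ms=27/4b +678.392ms=9/4b
Σ=9b of 9 (199bpm 3/8) — PASS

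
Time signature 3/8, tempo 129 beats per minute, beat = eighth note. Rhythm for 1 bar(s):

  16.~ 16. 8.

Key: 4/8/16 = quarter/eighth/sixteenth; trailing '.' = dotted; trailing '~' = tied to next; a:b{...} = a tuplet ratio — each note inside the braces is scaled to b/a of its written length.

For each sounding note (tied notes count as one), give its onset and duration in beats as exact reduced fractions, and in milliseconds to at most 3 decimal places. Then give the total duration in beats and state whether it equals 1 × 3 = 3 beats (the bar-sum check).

1) 0.0ms=0b +697.674ms=3/2b
2) 697.674ms=3/2b +697.674ms=3/2b
Σ=3b of 3 (129bpm 3/8) — PASS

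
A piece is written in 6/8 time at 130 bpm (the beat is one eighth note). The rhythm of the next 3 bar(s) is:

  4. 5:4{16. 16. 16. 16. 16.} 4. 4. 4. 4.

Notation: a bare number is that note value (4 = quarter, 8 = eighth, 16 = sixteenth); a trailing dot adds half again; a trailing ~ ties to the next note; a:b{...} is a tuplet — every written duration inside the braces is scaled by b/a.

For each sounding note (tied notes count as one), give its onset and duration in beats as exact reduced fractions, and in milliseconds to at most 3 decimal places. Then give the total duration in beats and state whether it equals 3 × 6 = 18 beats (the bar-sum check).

1) 0.0ms=0b +1384.615ms=3b
2) 1384.615ms=3b +276.923ms=3/5b
3) 1661.538ms=18/5b +276.923ms=3/5b
4) 1938.462ms=21/5b +276.923ms=3/5b
5) 2215.385ms=24/5b +276.923ms=3/5b
6) 2492.308ms=27/5b +276.923ms=3/5b
7) 2769.231ms=6b +1384.615ms=3b
8) 4153.846ms=9b +1384.615ms=3b
9) 5538.462ms=12b +1384.615ms=3b
10) 6923.077ms=15b +1384.615ms=3b
Σ=18b of 18 (130bpm 6/8) — PASS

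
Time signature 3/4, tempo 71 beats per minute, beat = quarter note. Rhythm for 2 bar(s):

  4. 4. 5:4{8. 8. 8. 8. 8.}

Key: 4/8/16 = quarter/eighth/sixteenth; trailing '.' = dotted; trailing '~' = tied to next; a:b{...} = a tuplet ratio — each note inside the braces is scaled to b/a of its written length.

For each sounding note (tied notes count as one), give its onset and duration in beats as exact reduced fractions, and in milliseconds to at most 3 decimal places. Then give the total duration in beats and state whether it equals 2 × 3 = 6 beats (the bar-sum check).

1) 0.0ms=0b +1267.606ms=3/2b
2) 1267.606ms=3/2b +1267.606ms=3/2b
3) 2535.211ms=3b +507.042ms=3/5b
4) 3042.254ms=18/5b +507.042ms=3/5b
5) 3549.296ms=21/5b +507.042ms=3/5b
6) 4056.338ms=24/5b +507.042ms=3/5b
7) 4563.38ms=27/5b +507.042ms=3/5b
Σ=6b of 6 (71bpm 3/4) — PASS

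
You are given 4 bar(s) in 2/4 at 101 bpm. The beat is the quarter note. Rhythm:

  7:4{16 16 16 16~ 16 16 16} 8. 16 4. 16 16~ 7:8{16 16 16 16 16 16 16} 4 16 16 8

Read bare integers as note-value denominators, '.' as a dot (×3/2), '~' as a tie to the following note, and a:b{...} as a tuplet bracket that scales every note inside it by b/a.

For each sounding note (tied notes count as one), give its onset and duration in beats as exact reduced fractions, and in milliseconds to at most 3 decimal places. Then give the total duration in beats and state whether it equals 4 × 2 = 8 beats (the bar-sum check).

1) 0.0ms=0b +84.866ms=1/7b
2) 84.866ms=1/7b +84.866ms=1/7b
3) 169.731ms=2/7b +84.866ms=1/7b
4) 254.597ms=3/7b +169.731ms=2/7b
5) 424.328ms=5/7b +84.866ms=1/7b
6) 509.194ms=6/7b +84.866ms=1/7b
7) 594.059ms=1b +445.545ms=3/4b
8) 1039.604ms=7/4b +148.515ms=1/4b
9) 1188.119ms=2b +891.089ms=3/2b
10) 2079.208ms=7/2b +148.515ms=1/4b
11) 2227.723ms=15/4b +318.246ms=15/28b
12) 2545.969ms=30/7b +169.731ms=2/7b
13) 2715.7ms=32/7b +169.731ms=2/7b
14) 2885.431ms=34/7b +169.731ms=2/7b
15) 3055.163ms=36/7b +169.731ms=2/7b
16) 3224.894ms=38/7b +169.731ms=2/7b
17) 3394.625ms=40/7b +169.731ms=2/7b
18) 3564.356ms=6b +594.059ms=1b
19) 4158.416ms=7b +148.515ms=1/4b
20) 4306.931ms=29/4b +148.515ms=1/4b
21) 4455.446ms=15/2b +297.03ms=1/2b
Σ=8b of 8 (101bpm 2/4) — PASS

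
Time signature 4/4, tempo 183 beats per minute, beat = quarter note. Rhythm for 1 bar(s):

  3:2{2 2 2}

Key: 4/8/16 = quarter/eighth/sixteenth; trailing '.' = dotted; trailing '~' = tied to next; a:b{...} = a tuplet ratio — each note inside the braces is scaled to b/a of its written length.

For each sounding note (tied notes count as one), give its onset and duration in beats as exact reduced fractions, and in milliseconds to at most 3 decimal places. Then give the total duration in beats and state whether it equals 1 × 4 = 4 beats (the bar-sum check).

1) 0.0ms=0b +437.158ms=4/3b
2) 437.158ms=4/3b +437.158ms=4/3b
3) 874.317ms=8/3b +437.158ms=4/3b
Σ=4b of 4 (183bpm 4/4) — PASS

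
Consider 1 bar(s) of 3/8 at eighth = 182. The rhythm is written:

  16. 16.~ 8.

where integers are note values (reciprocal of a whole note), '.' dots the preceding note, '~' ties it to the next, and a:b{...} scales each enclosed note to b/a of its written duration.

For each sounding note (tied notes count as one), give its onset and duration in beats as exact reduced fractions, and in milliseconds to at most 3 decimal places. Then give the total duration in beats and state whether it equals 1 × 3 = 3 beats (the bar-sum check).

1) 0.0ms=0b +247.253ms=3/4b
2) 247.253ms=3/4b +741.758ms=9/4b
Σ=3b of 3 (182bpm 3/8) — PASS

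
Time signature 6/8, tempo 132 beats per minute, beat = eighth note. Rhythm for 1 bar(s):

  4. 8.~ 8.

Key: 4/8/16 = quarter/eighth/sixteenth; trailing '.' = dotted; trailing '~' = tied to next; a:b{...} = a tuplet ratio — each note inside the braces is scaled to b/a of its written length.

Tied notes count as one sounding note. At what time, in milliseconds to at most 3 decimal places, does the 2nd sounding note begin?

1. 0.0ms @ 0 + 1363.636ms (3)
2. 1363.636ms @ 3 + 1363.636ms (3)

note 2 onset = 3b = 1363.636ms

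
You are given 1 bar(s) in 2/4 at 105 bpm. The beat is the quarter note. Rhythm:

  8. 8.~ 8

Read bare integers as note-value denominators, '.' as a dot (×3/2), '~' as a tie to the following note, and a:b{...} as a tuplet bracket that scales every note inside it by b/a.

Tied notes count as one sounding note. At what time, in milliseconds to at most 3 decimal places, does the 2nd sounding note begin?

note 2 onset = 3/4b = 428.571ms

1. 0.0ms @ 0 + 428.571ms (3/4)
2. 428.571ms @ 3/4 + 714.286ms (5/4)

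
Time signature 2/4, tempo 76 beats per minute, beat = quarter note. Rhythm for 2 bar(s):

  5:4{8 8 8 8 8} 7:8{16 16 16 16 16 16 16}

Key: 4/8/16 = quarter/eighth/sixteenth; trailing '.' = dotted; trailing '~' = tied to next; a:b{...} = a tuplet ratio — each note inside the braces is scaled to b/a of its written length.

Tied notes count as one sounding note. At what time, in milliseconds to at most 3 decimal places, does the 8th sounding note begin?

1. 0.0ms @ 0 + 315.789ms (2/5)
2. 315.789ms @ 2/5 + 315.789ms (2/5)
3. 631.579ms @ 4/5 + 315.789ms (2/5)
4. 947.368ms @ 6/5 + 315.789ms (2/5)
5. 1263.158ms @ 8/5 + 315.789ms (2/5)
6. 1578.947ms @ 2 + 225.564ms (2/7)
7. 1804.511ms @ 16/7 + 225.564ms (2/7)
8. 2030.075ms @ 18/7 + 225.564ms (2/7)
9. 2255.639ms @ 20/7 + 225.564ms (2/7)
10. 2481.203ms @ 22/7 + 225.564ms (2/7)
11. 2706.767ms @ 24/7 + 225.564ms (2/7)
12. 2932.331ms @ 26/7 + 225.564ms (2/7)

note 8 onset = 18/7b = 2030.075ms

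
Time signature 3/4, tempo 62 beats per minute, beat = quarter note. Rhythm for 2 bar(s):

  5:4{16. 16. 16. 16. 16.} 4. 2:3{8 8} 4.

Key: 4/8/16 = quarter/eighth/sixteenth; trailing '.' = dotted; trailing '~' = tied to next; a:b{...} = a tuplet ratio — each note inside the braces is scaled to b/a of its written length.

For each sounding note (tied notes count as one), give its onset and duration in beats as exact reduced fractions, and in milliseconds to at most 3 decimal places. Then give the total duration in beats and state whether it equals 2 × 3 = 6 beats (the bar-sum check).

1) 0.0ms=0b +290.323ms=3/10b
2) 290.323ms=3/10b +290.323ms=3/10b
3) 580.645ms=3/5b +290.323ms=3/10b
4) 870.968ms=9/10b +290.323ms=3/10b
5) 1161.29ms=6/5b +290.323ms=3/10b
6) 1451.613ms=3/2b +1451.613ms=3/2b
7) 2903.226ms=3b +725.806ms=3/4b
8) 3629.032ms=15/4b +725.806ms=3/4b
9) 4354.839ms=9/2b +1451.613ms=3/2b
Σ=6b of 6 (62bpm 3/4) — PASS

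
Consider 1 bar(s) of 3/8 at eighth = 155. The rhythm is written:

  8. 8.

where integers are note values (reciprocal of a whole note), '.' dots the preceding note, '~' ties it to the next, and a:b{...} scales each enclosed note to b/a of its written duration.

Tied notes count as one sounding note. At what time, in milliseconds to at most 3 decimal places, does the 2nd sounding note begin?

1. 0.0ms @ 0 + 580.645ms (3/2)
2. 580.645ms @ 3/2 + 580.645ms (3/2)

note 2 onset = 3/2b = 580.645ms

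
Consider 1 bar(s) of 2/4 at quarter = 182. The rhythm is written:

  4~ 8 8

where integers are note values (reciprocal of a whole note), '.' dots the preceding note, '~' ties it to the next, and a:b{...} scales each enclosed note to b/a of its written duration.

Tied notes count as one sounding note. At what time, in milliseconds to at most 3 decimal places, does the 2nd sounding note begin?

1. 0.0ms @ 0 + 494.505ms (3/2)
2. 494.505ms @ 3/2 + 164.835ms (1/2)

note 2 onset = 3/2b = 494.505ms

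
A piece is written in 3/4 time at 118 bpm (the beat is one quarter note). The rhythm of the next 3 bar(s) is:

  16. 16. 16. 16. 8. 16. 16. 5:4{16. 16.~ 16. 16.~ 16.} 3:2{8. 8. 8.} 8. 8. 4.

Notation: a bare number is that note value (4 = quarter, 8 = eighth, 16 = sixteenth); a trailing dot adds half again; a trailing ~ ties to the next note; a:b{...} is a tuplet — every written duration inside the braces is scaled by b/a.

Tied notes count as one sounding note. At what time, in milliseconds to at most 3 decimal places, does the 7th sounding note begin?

note 7 onset = 21/8b = 1334.746ms

1. 0.0ms @ 0 + 190.678ms (3/8)
2. 190.678ms @ 3/8 + 190.678ms (3/8)
3. 381.356ms @ 3/4 + 190.678ms (3/8)
4. 572.034ms @ 9/8 + 190.678ms (3/8)
5. 762.712ms @ 3/2 + 381.356ms (3/4)
6. 1144.068ms @ 9/4 + 190.678ms (3/8)
7. 1334.746ms @ 21/8 + 190.678ms (3/8)
8. 1525.424ms @ 3 + 152.542ms (3/10)
9. 1677.966ms @ 33/10 + 305.085ms (3/5)
10. 1983.051ms @ 39/10 + 305.085ms (3/5)
11. 2288.136ms @ 9/2 + 254.237ms (1/2)
12. 2542.373ms @ 5 + 254.237ms (1/2)
13. 2796.61ms @ 11/2 + 254.237ms (1/2)
14. 3050.847ms @ 6 + 381.356ms (3/4)
15. 3432.203ms @ 27/4 + 381.356ms (3/4)
16. 3813.559ms @ 15/2 + 762.712ms (3/2)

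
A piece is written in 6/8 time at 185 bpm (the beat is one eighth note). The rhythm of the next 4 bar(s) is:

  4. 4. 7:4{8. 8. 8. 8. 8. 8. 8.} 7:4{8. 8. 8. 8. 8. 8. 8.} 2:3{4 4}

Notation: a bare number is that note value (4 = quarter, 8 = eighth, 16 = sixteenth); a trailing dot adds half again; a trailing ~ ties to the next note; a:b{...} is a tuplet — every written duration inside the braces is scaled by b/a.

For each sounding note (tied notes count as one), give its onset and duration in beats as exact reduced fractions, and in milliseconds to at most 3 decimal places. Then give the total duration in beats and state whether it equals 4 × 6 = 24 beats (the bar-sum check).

1) 0.0ms=0b +972.973ms=3b
2) 972.973ms=3b +972.973ms=3b
3) 1945.946ms=6b +277.992ms=6/7b
4) 2223.938ms=48/7b +277.992ms=6/7b
5) 2501.931ms=54/7b +277.992ms=6/7b
6) 2779.923ms=60/7b +277.992ms=6/7b
7) 3057.915ms=66/7b +277.992ms=6/7b
8) 3335.907ms=72/7b +277.992ms=6/7b
9) 3613.9ms=78/7b +277.992ms=6/7b
10) 3891.892ms=12b +277.992ms=6/7b
11) 4169.884ms=90/7b +277.992ms=6/7b
12) 4447.876ms=96/7b +277.992ms=6/7b
13) 4725.869ms=102/7b +277.992ms=6/7b
14) 5003.861ms=108/7b +277.992ms=6/7b
15) 5281.853ms=114/7b +277.992ms=6/7b
16) 5559.846ms=120/7b +277.992ms=6/7b
17) 5837.838ms=18b +972.973ms=3b
18) 6810.811ms=21b +972.973ms=3b
Σ=24b of 24 (185bpm 6/8) — PASS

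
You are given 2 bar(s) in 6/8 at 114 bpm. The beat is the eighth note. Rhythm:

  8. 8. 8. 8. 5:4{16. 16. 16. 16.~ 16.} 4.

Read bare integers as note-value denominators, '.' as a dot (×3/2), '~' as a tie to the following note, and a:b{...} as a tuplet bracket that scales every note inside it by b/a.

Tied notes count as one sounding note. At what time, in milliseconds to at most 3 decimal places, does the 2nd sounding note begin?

1. 0.0ms @ 0 + 789.474ms (3/2)
2. 789.474ms @ 3/2 + 789.474ms (3/2)
3. 1578.947ms @ 3 + 789.474ms (3/2)
4. 2368.421ms @ 9/2 + 789.474ms (3/2)
5. 3157.895ms @ 6 + 315.789ms (3/5)
6. 3473.684ms @ 33/5 + 315.789ms (3/5)
7. 3789.474ms @ 36/5 + 315.789ms (3/5)
8. 4105.263ms @ 39/5 + 631.579ms (6/5)
9. 4736.842ms @ 9 + 1578.947ms (3)

note 2 onset = 3/2b = 789.474ms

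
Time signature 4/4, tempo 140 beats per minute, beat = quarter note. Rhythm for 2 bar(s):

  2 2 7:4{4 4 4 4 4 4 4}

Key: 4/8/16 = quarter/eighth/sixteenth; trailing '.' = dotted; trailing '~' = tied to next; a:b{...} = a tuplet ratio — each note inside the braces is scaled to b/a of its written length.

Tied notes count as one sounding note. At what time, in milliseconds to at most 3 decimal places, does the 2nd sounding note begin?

note 2 onset = 2b = 857.143ms

1. 0.0ms @ 0 + 857.143ms (2)
2. 857.143ms @ 2 + 857.143ms (2)
3. 1714.286ms @ 4 + 244.898ms (4/7)
4. 1959.184ms @ 32/7 + 244.898ms (4/7)
5. 2204.082ms @ 36/7 + 244.898ms (4/7)
6. 2448.98ms @ 40/7 + 244.898ms (4/7)
7. 2693.878ms @ 44/7 + 244.898ms (4/7)
8. 2938.776ms @ 48/7 + 244.898ms (4/7)
9. 3183.673ms @ 52/7 + 244.898ms (4/7)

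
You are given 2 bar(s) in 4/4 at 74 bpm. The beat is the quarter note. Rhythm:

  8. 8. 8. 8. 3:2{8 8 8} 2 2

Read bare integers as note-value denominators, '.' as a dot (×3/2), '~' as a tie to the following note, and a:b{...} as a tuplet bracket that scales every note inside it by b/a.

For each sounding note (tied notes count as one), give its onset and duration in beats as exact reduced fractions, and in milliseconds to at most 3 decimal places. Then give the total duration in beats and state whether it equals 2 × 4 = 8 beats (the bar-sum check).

1) 0.0ms=0b +608.108ms=3/4b
2) 608.108ms=3/4b +608.108ms=3/4b
3) 1216.216ms=3/2b +608.108ms=3/4b
4) 1824.324ms=9/4b +608.108ms=3/4b
5) 2432.432ms=3b +270.27ms=1/3b
6) 2702.703ms=10/3b +270.27ms=1/3b
7) 2972.973ms=11/3b +270.27ms=1/3b
8) 3243.243ms=4b +1621.622ms=2b
9) 4864.865ms=6b +1621.622ms=2b
Σ=8b of 8 (74bpm 4/4) — PASS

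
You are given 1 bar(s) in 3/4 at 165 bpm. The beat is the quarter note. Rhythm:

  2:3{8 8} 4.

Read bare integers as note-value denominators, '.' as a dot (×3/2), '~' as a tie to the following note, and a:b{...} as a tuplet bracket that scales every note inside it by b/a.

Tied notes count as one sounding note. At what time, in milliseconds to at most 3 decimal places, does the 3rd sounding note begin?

note 3 onset = 3/2b = 545.455ms

1. 0.0ms @ 0 + 272.727ms (3/4)
2. 272.727ms @ 3/4 + 272.727ms (3/4)
3. 545.455ms @ 3/2 + 545.455ms (3/2)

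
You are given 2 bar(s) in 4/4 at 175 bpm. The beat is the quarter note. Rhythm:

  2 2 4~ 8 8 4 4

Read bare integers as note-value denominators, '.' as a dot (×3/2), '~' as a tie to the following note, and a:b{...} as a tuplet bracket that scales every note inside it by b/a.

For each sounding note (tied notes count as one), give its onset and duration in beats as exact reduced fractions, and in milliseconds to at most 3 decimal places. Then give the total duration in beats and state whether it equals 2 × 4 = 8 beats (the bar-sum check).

1) 0.0ms=0b +685.714ms=2b
2) 685.714ms=2b +685.714ms=2b
3) 1371.429ms=4b +514.286ms=3/2b
4) 1885.714ms=11/2b +171.429ms=1/2b
5) 2057.143ms=6b +342.857ms=1b
6) 2400.0ms=7b +342.857ms=1b
Σ=8b of 8 (175bpm 4/4) — PASS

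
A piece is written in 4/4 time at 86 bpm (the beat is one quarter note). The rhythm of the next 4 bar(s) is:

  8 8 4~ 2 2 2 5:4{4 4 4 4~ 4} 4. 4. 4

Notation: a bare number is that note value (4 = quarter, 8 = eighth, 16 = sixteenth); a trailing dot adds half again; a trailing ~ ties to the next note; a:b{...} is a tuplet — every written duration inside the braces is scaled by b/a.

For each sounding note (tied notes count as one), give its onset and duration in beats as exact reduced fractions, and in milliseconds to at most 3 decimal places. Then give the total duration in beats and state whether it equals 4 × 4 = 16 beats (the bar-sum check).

1) 0.0ms=0b +348.837ms=1/2b
2) 348.837ms=1/2b +348.837ms=1/2b
3) 697.674ms=1b +2093.023ms=3b
4) 2790.698ms=4b +1395.349ms=2b
5) 4186.047ms=6b +1395.349ms=2b
6) 5581.395ms=8b +558.14ms=4/5b
7) 6139.535ms=44/5b +558.14ms=4/5b
8) 6697.674ms=48/5b +558.14ms=4/5b
9) 7255.814ms=52/5b +1116.279ms=8/5b
10) 8372.093ms=12b +1046.512ms=3/2b
11) 9418.605ms=27/2b +1046.512ms=3/2b
12) 10465.116ms=15b +697.674ms=1b
Σ=16b of 16 (86bpm 4/4) — PASS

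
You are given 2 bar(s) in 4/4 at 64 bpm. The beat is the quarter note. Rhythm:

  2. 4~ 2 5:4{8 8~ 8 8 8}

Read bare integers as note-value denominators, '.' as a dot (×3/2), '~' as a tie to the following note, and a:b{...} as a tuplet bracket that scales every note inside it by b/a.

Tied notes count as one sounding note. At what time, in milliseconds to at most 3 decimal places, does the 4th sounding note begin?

note 4 onset = 32/5b = 6000.0ms

1. 0.0ms @ 0 + 2812.5ms (3)
2. 2812.5ms @ 3 + 2812.5ms (3)
3. 5625.0ms @ 6 + 375.0ms (2/5)
4. 6000.0ms @ 32/5 + 750.0ms (4/5)
5. 6750.0ms @ 36/5 + 375.0ms (2/5)
6. 7125.0ms @ 38/5 + 375.0ms (2/5)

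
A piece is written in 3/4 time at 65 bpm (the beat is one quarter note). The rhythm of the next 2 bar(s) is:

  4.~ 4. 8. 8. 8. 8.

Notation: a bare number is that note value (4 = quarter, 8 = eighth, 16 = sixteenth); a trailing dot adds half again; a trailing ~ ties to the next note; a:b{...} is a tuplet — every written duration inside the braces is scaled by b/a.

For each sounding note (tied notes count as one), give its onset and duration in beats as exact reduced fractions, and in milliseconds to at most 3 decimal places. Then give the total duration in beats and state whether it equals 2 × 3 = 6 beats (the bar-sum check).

1) 0.0ms=0b +2769.231ms=3b
2) 2769.231ms=3b +692.308ms=3/4b
3) 3461.538ms=15/4b +692.308ms=3/4b
4) 4153.846ms=9/2b +692.308ms=3/4b
5) 4846.154ms=21/4b +692.308ms=3/4b
Σ=6b of 6 (65bpm 3/4) — PASS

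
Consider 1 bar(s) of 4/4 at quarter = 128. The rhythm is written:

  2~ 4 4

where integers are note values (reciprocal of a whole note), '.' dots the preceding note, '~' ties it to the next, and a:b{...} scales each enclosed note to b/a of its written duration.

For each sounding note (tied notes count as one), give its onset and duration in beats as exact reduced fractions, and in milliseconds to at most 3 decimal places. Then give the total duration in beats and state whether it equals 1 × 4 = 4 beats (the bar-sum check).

1) 0.0ms=0b +1406.25ms=3b
2) 1406.25ms=3b +468.75ms=1b
Σ=4b of 4 (128bpm 4/4) — PASS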